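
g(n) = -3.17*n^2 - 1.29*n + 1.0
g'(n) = -6.34*n - 1.29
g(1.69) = -10.23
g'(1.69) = -12.00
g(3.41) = -40.26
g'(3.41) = -22.91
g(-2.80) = -20.24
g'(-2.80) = 16.46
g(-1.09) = -1.36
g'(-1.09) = 5.62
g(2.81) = -27.66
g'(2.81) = -19.11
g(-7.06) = -147.90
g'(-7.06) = 43.47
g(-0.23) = 1.13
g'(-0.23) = 0.17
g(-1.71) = -6.06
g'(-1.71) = 9.55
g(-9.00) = -244.16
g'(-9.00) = 55.77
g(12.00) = -470.96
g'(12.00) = -77.37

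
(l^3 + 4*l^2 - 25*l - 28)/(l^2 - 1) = (l^2 + 3*l - 28)/(l - 1)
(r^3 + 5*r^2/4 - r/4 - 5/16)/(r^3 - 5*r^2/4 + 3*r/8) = (8*r^2 + 14*r + 5)/(2*r*(4*r - 3))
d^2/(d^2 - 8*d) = d/(d - 8)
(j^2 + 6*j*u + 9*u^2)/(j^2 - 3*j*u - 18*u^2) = (-j - 3*u)/(-j + 6*u)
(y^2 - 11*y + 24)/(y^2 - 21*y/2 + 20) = 2*(y - 3)/(2*y - 5)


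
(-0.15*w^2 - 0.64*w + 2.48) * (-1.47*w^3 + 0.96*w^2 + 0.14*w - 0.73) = 0.2205*w^5 + 0.7968*w^4 - 4.281*w^3 + 2.4007*w^2 + 0.8144*w - 1.8104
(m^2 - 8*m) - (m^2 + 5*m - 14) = 14 - 13*m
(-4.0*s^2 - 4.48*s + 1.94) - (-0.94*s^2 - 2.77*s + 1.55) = -3.06*s^2 - 1.71*s + 0.39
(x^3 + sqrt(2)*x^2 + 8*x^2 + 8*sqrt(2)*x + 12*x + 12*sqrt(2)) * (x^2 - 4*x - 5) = x^5 + sqrt(2)*x^4 + 4*x^4 - 25*x^3 + 4*sqrt(2)*x^3 - 88*x^2 - 25*sqrt(2)*x^2 - 88*sqrt(2)*x - 60*x - 60*sqrt(2)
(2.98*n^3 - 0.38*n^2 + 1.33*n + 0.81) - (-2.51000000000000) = 2.98*n^3 - 0.38*n^2 + 1.33*n + 3.32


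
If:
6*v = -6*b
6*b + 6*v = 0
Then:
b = -v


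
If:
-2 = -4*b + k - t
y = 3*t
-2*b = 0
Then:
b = 0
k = y/3 - 2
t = y/3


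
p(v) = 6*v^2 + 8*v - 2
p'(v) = 12*v + 8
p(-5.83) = 155.29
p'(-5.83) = -61.96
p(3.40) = 94.56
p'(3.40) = 48.80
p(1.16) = 15.35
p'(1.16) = 21.92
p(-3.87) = 56.90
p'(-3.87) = -38.44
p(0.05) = -1.58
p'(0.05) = 8.60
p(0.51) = 3.64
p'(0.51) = 14.12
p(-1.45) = -0.98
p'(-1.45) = -9.40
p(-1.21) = -2.90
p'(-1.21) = -6.52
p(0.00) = -2.00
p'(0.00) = 8.00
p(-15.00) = 1228.00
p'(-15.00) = -172.00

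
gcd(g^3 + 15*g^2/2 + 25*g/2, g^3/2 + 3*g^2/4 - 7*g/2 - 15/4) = 1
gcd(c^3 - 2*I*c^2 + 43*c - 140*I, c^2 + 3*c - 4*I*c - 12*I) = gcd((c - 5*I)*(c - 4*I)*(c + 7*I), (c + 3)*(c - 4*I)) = c - 4*I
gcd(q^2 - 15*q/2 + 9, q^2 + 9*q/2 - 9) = q - 3/2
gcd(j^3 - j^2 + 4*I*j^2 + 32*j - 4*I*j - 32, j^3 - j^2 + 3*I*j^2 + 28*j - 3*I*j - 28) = j^2 + j*(-1 - 4*I) + 4*I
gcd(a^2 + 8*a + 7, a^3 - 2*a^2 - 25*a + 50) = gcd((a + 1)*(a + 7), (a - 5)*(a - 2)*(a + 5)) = 1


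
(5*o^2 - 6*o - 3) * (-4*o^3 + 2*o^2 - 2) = -20*o^5 + 34*o^4 - 16*o^2 + 12*o + 6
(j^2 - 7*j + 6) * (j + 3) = j^3 - 4*j^2 - 15*j + 18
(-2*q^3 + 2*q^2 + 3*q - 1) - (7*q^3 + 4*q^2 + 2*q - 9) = -9*q^3 - 2*q^2 + q + 8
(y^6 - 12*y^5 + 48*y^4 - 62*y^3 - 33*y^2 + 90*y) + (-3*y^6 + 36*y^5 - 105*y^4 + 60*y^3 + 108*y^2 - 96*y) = -2*y^6 + 24*y^5 - 57*y^4 - 2*y^3 + 75*y^2 - 6*y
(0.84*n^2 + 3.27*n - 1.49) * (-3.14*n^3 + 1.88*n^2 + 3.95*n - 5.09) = -2.6376*n^5 - 8.6886*n^4 + 14.1442*n^3 + 5.8397*n^2 - 22.5298*n + 7.5841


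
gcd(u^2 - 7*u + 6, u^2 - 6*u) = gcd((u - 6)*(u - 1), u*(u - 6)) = u - 6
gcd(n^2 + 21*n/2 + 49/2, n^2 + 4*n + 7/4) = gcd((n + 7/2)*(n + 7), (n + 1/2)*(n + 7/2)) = n + 7/2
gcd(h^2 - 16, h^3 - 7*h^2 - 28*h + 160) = h - 4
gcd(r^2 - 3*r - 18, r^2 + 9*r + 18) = r + 3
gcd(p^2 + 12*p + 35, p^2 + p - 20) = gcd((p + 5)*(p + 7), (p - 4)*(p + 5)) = p + 5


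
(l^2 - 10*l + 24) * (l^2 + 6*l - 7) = l^4 - 4*l^3 - 43*l^2 + 214*l - 168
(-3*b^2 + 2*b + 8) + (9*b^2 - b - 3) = 6*b^2 + b + 5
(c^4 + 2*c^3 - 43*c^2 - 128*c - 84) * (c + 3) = c^5 + 5*c^4 - 37*c^3 - 257*c^2 - 468*c - 252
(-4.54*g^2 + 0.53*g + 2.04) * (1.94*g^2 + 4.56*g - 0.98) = -8.8076*g^4 - 19.6742*g^3 + 10.8236*g^2 + 8.783*g - 1.9992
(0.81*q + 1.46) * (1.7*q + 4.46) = 1.377*q^2 + 6.0946*q + 6.5116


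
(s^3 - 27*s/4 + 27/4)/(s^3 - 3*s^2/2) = 1 + 3/(2*s) - 9/(2*s^2)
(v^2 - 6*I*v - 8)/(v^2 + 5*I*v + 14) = (v - 4*I)/(v + 7*I)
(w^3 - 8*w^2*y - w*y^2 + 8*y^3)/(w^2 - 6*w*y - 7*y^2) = (-w^2 + 9*w*y - 8*y^2)/(-w + 7*y)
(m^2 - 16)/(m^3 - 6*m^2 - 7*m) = (16 - m^2)/(m*(-m^2 + 6*m + 7))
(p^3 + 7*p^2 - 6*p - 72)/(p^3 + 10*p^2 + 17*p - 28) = (p^2 + 3*p - 18)/(p^2 + 6*p - 7)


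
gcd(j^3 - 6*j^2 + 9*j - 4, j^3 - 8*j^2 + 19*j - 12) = j^2 - 5*j + 4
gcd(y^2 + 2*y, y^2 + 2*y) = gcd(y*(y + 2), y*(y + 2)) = y^2 + 2*y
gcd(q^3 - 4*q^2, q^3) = q^2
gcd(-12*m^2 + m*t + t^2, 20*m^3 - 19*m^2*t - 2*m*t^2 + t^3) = 4*m + t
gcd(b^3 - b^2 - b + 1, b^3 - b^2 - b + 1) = b^3 - b^2 - b + 1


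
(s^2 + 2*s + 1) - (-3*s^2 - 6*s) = 4*s^2 + 8*s + 1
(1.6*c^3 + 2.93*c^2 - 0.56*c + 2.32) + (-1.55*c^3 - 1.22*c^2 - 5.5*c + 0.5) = 0.05*c^3 + 1.71*c^2 - 6.06*c + 2.82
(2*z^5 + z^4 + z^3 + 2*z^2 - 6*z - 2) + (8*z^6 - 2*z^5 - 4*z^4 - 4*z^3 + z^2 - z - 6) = 8*z^6 - 3*z^4 - 3*z^3 + 3*z^2 - 7*z - 8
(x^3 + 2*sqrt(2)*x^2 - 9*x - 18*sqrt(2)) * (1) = x^3 + 2*sqrt(2)*x^2 - 9*x - 18*sqrt(2)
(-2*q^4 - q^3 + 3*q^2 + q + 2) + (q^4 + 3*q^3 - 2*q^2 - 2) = -q^4 + 2*q^3 + q^2 + q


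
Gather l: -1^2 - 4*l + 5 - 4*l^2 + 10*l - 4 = -4*l^2 + 6*l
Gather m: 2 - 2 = 0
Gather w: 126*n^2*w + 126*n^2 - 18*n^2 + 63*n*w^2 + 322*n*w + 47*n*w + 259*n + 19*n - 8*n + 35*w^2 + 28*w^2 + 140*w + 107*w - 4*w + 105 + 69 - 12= 108*n^2 + 270*n + w^2*(63*n + 63) + w*(126*n^2 + 369*n + 243) + 162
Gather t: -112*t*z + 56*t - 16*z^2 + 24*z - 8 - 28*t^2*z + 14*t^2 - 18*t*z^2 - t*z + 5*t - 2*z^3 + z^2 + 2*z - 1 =t^2*(14 - 28*z) + t*(-18*z^2 - 113*z + 61) - 2*z^3 - 15*z^2 + 26*z - 9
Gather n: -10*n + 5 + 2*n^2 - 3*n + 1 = 2*n^2 - 13*n + 6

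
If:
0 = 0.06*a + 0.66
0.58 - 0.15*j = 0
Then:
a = -11.00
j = 3.87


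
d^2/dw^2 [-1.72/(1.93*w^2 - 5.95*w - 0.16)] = (-12.813656*w^2 + 39.50324*w + 1.72*(3.86*w - 5.95)*(7.72*w - 11.9) + 1.062272)/(-1.93*w^2 + 5.95*w + 0.16)^3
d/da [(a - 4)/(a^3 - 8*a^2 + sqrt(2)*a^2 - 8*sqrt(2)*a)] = (a*(a^2 - 8*a + sqrt(2)*a - 8*sqrt(2)) - (a - 4)*(3*a^2 - 16*a + 2*sqrt(2)*a - 8*sqrt(2)))/(a^2*(a^2 - 8*a + sqrt(2)*a - 8*sqrt(2))^2)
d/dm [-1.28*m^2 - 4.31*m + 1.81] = -2.56*m - 4.31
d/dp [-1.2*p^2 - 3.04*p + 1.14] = -2.4*p - 3.04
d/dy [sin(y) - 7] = cos(y)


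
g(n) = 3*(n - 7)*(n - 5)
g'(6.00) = 0.00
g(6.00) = -3.00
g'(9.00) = 18.00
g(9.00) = 24.00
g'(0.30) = -34.20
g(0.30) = 94.47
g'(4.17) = -10.98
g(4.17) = 7.05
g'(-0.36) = -38.16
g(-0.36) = 118.35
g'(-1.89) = -47.34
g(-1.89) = 183.76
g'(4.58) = -8.52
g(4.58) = 3.05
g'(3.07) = -17.58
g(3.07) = 22.75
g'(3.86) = -12.84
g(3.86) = 10.74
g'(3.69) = -13.86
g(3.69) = 13.01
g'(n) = 6*n - 36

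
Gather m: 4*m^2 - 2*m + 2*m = 4*m^2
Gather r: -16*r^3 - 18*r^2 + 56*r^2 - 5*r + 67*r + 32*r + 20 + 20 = -16*r^3 + 38*r^2 + 94*r + 40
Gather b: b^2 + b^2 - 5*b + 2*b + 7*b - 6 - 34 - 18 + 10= 2*b^2 + 4*b - 48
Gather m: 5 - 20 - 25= -40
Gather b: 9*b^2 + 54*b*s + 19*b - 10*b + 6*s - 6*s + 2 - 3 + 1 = 9*b^2 + b*(54*s + 9)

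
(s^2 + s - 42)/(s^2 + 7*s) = (s - 6)/s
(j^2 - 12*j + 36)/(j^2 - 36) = (j - 6)/(j + 6)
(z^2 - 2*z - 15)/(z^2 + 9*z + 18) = (z - 5)/(z + 6)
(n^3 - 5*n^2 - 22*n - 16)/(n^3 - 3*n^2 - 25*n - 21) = (n^2 - 6*n - 16)/(n^2 - 4*n - 21)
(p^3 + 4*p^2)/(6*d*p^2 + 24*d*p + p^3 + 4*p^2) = p/(6*d + p)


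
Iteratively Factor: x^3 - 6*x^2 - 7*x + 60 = (x + 3)*(x^2 - 9*x + 20) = (x - 4)*(x + 3)*(x - 5)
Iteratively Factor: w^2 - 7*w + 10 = (w - 5)*(w - 2)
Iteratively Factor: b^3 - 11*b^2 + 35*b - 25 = (b - 1)*(b^2 - 10*b + 25) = (b - 5)*(b - 1)*(b - 5)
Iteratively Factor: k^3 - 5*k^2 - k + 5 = (k - 1)*(k^2 - 4*k - 5) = (k - 5)*(k - 1)*(k + 1)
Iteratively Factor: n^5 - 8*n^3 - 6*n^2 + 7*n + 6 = (n + 2)*(n^4 - 2*n^3 - 4*n^2 + 2*n + 3) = (n - 1)*(n + 2)*(n^3 - n^2 - 5*n - 3) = (n - 3)*(n - 1)*(n + 2)*(n^2 + 2*n + 1) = (n - 3)*(n - 1)*(n + 1)*(n + 2)*(n + 1)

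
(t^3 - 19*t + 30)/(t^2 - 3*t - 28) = (-t^3 + 19*t - 30)/(-t^2 + 3*t + 28)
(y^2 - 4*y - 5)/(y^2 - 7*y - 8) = (y - 5)/(y - 8)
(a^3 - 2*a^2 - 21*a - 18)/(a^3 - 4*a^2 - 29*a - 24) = (a - 6)/(a - 8)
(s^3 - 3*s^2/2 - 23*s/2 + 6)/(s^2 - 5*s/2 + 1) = (s^2 - s - 12)/(s - 2)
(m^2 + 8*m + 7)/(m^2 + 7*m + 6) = (m + 7)/(m + 6)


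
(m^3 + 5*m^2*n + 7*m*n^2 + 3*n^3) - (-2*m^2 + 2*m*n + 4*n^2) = m^3 + 5*m^2*n + 2*m^2 + 7*m*n^2 - 2*m*n + 3*n^3 - 4*n^2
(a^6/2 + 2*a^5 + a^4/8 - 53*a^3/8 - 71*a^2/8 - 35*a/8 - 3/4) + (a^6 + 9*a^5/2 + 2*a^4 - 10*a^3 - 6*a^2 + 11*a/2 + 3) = 3*a^6/2 + 13*a^5/2 + 17*a^4/8 - 133*a^3/8 - 119*a^2/8 + 9*a/8 + 9/4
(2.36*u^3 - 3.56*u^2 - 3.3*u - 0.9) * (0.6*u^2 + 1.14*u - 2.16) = 1.416*u^5 + 0.554399999999999*u^4 - 11.136*u^3 + 3.3876*u^2 + 6.102*u + 1.944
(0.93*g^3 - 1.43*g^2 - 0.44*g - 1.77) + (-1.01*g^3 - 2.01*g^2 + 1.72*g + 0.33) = -0.08*g^3 - 3.44*g^2 + 1.28*g - 1.44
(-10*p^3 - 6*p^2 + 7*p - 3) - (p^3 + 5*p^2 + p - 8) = -11*p^3 - 11*p^2 + 6*p + 5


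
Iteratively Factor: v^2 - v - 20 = (v - 5)*(v + 4)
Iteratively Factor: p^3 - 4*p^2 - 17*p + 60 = (p + 4)*(p^2 - 8*p + 15) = (p - 5)*(p + 4)*(p - 3)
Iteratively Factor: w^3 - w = (w)*(w^2 - 1) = w*(w + 1)*(w - 1)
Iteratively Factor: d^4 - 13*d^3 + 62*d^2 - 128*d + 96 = (d - 2)*(d^3 - 11*d^2 + 40*d - 48) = (d - 3)*(d - 2)*(d^2 - 8*d + 16) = (d - 4)*(d - 3)*(d - 2)*(d - 4)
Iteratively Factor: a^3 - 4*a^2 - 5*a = (a - 5)*(a^2 + a) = (a - 5)*(a + 1)*(a)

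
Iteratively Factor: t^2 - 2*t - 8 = (t - 4)*(t + 2)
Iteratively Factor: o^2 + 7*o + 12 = (o + 4)*(o + 3)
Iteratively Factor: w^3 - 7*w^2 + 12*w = (w - 4)*(w^2 - 3*w) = (w - 4)*(w - 3)*(w)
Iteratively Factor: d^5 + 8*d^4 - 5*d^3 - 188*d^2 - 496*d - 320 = (d + 4)*(d^4 + 4*d^3 - 21*d^2 - 104*d - 80) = (d - 5)*(d + 4)*(d^3 + 9*d^2 + 24*d + 16) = (d - 5)*(d + 4)^2*(d^2 + 5*d + 4) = (d - 5)*(d + 1)*(d + 4)^2*(d + 4)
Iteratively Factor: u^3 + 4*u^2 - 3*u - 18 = (u + 3)*(u^2 + u - 6) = (u - 2)*(u + 3)*(u + 3)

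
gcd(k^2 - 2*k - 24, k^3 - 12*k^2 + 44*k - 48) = k - 6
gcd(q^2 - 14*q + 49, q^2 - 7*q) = q - 7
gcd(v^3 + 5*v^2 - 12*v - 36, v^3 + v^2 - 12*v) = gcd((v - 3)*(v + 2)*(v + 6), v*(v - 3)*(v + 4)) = v - 3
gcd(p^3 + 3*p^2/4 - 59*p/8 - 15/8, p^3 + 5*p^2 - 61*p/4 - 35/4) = p - 5/2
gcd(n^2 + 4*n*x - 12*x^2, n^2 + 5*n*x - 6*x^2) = n + 6*x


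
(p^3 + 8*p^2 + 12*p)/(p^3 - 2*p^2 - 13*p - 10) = p*(p + 6)/(p^2 - 4*p - 5)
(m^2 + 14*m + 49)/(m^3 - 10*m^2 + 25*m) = (m^2 + 14*m + 49)/(m*(m^2 - 10*m + 25))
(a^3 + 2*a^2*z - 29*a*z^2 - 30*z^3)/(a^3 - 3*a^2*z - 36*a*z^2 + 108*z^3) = (a^2 - 4*a*z - 5*z^2)/(a^2 - 9*a*z + 18*z^2)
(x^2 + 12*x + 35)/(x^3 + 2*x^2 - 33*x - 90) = (x + 7)/(x^2 - 3*x - 18)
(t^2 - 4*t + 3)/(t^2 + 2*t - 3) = (t - 3)/(t + 3)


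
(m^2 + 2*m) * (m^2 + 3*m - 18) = m^4 + 5*m^3 - 12*m^2 - 36*m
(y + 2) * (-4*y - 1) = -4*y^2 - 9*y - 2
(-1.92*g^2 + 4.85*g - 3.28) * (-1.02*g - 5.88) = 1.9584*g^3 + 6.3426*g^2 - 25.1724*g + 19.2864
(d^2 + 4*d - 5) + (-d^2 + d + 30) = 5*d + 25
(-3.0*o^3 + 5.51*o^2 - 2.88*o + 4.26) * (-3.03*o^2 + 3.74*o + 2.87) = 9.09*o^5 - 27.9153*o^4 + 20.7238*o^3 - 7.8653*o^2 + 7.6668*o + 12.2262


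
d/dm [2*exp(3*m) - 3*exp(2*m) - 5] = 6*(exp(m) - 1)*exp(2*m)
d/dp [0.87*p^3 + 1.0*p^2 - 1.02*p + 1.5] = 2.61*p^2 + 2.0*p - 1.02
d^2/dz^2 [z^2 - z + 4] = 2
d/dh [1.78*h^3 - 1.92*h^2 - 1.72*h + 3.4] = 5.34*h^2 - 3.84*h - 1.72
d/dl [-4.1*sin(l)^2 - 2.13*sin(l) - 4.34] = -(8.2*sin(l) + 2.13)*cos(l)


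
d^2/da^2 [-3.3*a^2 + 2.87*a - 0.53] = -6.60000000000000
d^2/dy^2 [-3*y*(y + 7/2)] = -6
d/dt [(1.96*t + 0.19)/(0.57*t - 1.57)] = (5.001235 - 1.815735*t)/(0.57*t - 1.57)^3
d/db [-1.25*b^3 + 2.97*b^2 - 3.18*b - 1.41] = -3.75*b^2 + 5.94*b - 3.18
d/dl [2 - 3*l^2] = -6*l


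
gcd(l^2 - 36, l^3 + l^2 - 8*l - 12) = 1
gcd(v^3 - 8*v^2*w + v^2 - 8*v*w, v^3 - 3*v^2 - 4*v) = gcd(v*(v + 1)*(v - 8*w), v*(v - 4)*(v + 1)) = v^2 + v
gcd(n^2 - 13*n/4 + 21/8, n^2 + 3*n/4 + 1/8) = 1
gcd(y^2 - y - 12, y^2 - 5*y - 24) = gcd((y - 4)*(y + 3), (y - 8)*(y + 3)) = y + 3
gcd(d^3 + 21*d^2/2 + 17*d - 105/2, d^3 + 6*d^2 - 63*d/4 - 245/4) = d + 7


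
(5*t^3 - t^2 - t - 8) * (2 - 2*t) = -10*t^4 + 12*t^3 + 14*t - 16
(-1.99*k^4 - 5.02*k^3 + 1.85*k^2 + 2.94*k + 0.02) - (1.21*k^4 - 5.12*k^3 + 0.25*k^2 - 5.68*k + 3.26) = -3.2*k^4 + 0.100000000000001*k^3 + 1.6*k^2 + 8.62*k - 3.24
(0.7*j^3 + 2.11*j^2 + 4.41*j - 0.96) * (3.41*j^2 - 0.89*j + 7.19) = 2.387*j^5 + 6.5721*j^4 + 18.1932*j^3 + 7.9724*j^2 + 32.5623*j - 6.9024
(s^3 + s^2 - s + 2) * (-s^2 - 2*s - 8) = -s^5 - 3*s^4 - 9*s^3 - 8*s^2 + 4*s - 16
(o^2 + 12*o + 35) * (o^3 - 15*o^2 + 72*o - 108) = o^5 - 3*o^4 - 73*o^3 + 231*o^2 + 1224*o - 3780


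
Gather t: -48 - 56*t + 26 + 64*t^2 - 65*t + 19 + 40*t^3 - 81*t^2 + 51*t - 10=40*t^3 - 17*t^2 - 70*t - 13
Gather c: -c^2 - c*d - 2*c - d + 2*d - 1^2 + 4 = -c^2 + c*(-d - 2) + d + 3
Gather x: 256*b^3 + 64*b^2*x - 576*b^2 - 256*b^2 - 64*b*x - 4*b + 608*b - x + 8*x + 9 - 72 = 256*b^3 - 832*b^2 + 604*b + x*(64*b^2 - 64*b + 7) - 63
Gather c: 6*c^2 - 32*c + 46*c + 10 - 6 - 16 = 6*c^2 + 14*c - 12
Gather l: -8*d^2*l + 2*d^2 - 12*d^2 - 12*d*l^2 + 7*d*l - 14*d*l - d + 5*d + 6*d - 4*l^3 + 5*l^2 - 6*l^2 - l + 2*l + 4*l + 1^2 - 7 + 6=-10*d^2 + 10*d - 4*l^3 + l^2*(-12*d - 1) + l*(-8*d^2 - 7*d + 5)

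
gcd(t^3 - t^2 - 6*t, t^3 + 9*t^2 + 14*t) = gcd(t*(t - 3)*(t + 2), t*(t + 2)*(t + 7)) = t^2 + 2*t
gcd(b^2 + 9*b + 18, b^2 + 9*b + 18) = b^2 + 9*b + 18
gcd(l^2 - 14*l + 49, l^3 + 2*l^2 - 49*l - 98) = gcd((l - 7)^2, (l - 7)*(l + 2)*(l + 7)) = l - 7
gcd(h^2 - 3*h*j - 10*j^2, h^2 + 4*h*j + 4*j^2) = h + 2*j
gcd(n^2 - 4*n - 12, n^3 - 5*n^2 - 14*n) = n + 2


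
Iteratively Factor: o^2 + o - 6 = (o + 3)*(o - 2)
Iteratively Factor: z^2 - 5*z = (z - 5)*(z)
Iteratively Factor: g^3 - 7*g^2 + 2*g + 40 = (g - 5)*(g^2 - 2*g - 8) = (g - 5)*(g - 4)*(g + 2)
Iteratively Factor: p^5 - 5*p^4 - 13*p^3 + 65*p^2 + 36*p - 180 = (p + 2)*(p^4 - 7*p^3 + p^2 + 63*p - 90) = (p + 2)*(p + 3)*(p^3 - 10*p^2 + 31*p - 30) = (p - 3)*(p + 2)*(p + 3)*(p^2 - 7*p + 10) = (p - 5)*(p - 3)*(p + 2)*(p + 3)*(p - 2)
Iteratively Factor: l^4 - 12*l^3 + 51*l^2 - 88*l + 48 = (l - 4)*(l^3 - 8*l^2 + 19*l - 12) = (l - 4)*(l - 3)*(l^2 - 5*l + 4) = (l - 4)^2*(l - 3)*(l - 1)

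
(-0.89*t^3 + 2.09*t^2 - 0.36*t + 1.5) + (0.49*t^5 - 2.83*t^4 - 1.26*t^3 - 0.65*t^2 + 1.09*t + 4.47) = 0.49*t^5 - 2.83*t^4 - 2.15*t^3 + 1.44*t^2 + 0.73*t + 5.97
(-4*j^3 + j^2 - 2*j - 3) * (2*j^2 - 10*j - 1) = -8*j^5 + 42*j^4 - 10*j^3 + 13*j^2 + 32*j + 3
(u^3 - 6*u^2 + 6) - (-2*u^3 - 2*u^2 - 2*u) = 3*u^3 - 4*u^2 + 2*u + 6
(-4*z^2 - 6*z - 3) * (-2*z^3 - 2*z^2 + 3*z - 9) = 8*z^5 + 20*z^4 + 6*z^3 + 24*z^2 + 45*z + 27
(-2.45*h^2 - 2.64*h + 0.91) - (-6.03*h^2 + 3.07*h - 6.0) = 3.58*h^2 - 5.71*h + 6.91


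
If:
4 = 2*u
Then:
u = 2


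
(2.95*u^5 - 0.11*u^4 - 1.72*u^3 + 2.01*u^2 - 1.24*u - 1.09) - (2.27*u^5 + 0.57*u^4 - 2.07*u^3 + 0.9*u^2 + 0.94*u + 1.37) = 0.68*u^5 - 0.68*u^4 + 0.35*u^3 + 1.11*u^2 - 2.18*u - 2.46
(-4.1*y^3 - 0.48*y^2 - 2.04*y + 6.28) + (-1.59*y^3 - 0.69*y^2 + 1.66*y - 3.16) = -5.69*y^3 - 1.17*y^2 - 0.38*y + 3.12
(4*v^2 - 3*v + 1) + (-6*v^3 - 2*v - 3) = -6*v^3 + 4*v^2 - 5*v - 2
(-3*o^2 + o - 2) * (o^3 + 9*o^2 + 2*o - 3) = -3*o^5 - 26*o^4 + o^3 - 7*o^2 - 7*o + 6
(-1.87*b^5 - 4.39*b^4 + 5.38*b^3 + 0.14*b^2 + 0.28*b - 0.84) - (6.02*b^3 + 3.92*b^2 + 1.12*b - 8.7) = -1.87*b^5 - 4.39*b^4 - 0.64*b^3 - 3.78*b^2 - 0.84*b + 7.86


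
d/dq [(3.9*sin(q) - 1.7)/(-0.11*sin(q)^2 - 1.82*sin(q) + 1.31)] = (0.429*sin(q)^2 - 0.374*sin(q) + 2.015)*cos(q)/(0.0121*sin(q)^4 + 0.4004*sin(q)^3 + 3.0242*sin(q)^2 - 4.7684*sin(q) + 1.7161)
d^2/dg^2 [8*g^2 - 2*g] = 16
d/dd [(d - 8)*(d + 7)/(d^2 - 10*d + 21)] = (-9*d^2 + 154*d - 581)/(d^4 - 20*d^3 + 142*d^2 - 420*d + 441)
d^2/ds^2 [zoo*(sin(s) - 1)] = zoo*sin(s)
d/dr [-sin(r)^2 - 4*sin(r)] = -2*(sin(r) + 2)*cos(r)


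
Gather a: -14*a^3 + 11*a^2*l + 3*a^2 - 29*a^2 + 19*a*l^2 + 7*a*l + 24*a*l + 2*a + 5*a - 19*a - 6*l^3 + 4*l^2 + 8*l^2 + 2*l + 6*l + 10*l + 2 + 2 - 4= -14*a^3 + a^2*(11*l - 26) + a*(19*l^2 + 31*l - 12) - 6*l^3 + 12*l^2 + 18*l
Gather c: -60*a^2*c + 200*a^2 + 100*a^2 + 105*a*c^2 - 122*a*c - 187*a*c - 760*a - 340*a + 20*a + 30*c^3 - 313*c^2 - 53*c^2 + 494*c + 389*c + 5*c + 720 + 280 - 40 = 300*a^2 - 1080*a + 30*c^3 + c^2*(105*a - 366) + c*(-60*a^2 - 309*a + 888) + 960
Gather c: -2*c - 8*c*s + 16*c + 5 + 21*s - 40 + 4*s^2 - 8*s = c*(14 - 8*s) + 4*s^2 + 13*s - 35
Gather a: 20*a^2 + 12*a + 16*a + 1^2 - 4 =20*a^2 + 28*a - 3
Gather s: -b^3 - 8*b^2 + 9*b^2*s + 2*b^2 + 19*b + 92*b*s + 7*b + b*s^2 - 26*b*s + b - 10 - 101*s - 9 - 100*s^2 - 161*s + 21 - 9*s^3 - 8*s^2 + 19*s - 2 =-b^3 - 6*b^2 + 27*b - 9*s^3 + s^2*(b - 108) + s*(9*b^2 + 66*b - 243)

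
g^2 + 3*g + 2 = (g + 1)*(g + 2)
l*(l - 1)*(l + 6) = l^3 + 5*l^2 - 6*l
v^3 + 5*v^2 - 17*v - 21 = (v - 3)*(v + 1)*(v + 7)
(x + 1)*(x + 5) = x^2 + 6*x + 5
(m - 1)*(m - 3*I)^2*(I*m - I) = I*m^4 + 6*m^3 - 2*I*m^3 - 12*m^2 - 8*I*m^2 + 6*m + 18*I*m - 9*I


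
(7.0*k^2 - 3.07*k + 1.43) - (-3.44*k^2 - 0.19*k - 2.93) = 10.44*k^2 - 2.88*k + 4.36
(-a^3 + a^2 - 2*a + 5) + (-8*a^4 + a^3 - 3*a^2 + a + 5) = -8*a^4 - 2*a^2 - a + 10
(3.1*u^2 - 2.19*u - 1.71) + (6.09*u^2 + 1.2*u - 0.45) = 9.19*u^2 - 0.99*u - 2.16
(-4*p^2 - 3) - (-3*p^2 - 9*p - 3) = -p^2 + 9*p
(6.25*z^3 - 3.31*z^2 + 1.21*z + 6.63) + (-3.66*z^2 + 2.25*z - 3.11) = 6.25*z^3 - 6.97*z^2 + 3.46*z + 3.52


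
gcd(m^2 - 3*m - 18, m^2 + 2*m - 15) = 1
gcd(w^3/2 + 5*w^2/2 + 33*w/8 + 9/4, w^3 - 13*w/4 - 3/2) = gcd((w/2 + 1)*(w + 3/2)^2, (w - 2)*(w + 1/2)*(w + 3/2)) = w + 3/2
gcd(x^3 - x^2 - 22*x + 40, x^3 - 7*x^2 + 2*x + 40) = x - 4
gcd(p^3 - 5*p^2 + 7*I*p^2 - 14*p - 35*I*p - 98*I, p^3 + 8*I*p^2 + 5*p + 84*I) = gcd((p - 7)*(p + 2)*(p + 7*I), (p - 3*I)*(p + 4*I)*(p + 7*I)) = p + 7*I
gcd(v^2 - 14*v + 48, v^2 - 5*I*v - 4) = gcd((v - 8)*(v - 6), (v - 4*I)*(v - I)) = 1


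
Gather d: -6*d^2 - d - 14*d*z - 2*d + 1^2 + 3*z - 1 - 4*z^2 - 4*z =-6*d^2 + d*(-14*z - 3) - 4*z^2 - z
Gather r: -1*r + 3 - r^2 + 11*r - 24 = -r^2 + 10*r - 21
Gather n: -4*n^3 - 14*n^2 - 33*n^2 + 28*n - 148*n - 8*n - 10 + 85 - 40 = -4*n^3 - 47*n^2 - 128*n + 35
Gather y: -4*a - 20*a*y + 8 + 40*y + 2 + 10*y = -4*a + y*(50 - 20*a) + 10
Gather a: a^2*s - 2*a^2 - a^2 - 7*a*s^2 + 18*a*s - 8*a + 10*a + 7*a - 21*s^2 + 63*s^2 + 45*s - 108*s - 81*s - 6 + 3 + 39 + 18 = a^2*(s - 3) + a*(-7*s^2 + 18*s + 9) + 42*s^2 - 144*s + 54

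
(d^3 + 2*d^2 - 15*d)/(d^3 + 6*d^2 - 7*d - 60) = d/(d + 4)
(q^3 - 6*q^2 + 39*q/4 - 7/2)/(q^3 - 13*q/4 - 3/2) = (4*q^2 - 16*q + 7)/(4*q^2 + 8*q + 3)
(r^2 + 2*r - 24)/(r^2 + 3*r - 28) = (r + 6)/(r + 7)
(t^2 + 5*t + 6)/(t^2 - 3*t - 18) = (t + 2)/(t - 6)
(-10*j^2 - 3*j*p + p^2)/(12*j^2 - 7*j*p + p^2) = (-10*j^2 - 3*j*p + p^2)/(12*j^2 - 7*j*p + p^2)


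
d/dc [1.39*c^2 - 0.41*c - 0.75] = 2.78*c - 0.41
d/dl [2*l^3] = 6*l^2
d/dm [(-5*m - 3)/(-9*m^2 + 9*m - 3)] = (-15*m^2 - 18*m + 14)/(3*(9*m^4 - 18*m^3 + 15*m^2 - 6*m + 1))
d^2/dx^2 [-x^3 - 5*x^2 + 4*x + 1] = -6*x - 10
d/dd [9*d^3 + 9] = 27*d^2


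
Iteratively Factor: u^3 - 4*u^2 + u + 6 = (u + 1)*(u^2 - 5*u + 6) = (u - 2)*(u + 1)*(u - 3)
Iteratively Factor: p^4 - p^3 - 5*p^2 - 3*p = (p + 1)*(p^3 - 2*p^2 - 3*p) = (p + 1)^2*(p^2 - 3*p) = p*(p + 1)^2*(p - 3)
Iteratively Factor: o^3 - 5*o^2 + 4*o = (o)*(o^2 - 5*o + 4) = o*(o - 1)*(o - 4)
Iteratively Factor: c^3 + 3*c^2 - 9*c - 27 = (c + 3)*(c^2 - 9) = (c - 3)*(c + 3)*(c + 3)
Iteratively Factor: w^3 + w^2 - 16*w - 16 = (w - 4)*(w^2 + 5*w + 4) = (w - 4)*(w + 1)*(w + 4)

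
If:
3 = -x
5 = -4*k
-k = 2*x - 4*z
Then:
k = -5/4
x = -3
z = -29/16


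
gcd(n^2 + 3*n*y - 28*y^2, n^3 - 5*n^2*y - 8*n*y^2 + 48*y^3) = -n + 4*y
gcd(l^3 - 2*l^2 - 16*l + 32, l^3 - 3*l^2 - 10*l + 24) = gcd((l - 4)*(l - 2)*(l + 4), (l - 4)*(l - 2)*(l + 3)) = l^2 - 6*l + 8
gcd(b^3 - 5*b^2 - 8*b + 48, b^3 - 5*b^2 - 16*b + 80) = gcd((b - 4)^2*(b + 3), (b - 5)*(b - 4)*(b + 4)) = b - 4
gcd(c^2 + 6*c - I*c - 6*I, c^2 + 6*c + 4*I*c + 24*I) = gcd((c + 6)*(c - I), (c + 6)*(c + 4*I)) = c + 6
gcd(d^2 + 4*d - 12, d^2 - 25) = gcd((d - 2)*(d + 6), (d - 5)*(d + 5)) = 1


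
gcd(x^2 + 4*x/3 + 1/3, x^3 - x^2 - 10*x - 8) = x + 1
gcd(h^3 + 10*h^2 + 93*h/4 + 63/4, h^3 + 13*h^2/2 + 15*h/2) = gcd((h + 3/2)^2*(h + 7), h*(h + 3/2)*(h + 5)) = h + 3/2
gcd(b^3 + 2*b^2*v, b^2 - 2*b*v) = b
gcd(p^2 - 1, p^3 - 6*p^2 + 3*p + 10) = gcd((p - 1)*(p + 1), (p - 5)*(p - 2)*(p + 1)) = p + 1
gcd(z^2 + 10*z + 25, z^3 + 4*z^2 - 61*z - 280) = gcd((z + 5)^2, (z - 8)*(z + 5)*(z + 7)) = z + 5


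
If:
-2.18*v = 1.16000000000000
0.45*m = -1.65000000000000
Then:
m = -3.67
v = -0.53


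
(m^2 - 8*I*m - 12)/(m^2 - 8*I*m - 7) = (-m^2 + 8*I*m + 12)/(-m^2 + 8*I*m + 7)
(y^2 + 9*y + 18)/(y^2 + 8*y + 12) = (y + 3)/(y + 2)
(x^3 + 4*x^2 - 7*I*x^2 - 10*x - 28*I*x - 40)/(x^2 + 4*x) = x - 7*I - 10/x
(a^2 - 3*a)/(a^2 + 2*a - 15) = a/(a + 5)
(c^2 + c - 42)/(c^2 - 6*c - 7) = (-c^2 - c + 42)/(-c^2 + 6*c + 7)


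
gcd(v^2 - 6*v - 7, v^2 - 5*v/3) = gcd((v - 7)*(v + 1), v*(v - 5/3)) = 1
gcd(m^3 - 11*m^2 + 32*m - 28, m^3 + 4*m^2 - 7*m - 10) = m - 2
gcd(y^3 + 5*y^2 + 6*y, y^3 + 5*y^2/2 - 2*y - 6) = y + 2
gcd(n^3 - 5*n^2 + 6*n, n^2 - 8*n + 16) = 1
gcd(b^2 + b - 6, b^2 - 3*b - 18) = b + 3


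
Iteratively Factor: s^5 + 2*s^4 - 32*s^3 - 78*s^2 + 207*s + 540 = (s - 5)*(s^4 + 7*s^3 + 3*s^2 - 63*s - 108) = (s - 5)*(s + 3)*(s^3 + 4*s^2 - 9*s - 36) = (s - 5)*(s + 3)^2*(s^2 + s - 12) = (s - 5)*(s + 3)^2*(s + 4)*(s - 3)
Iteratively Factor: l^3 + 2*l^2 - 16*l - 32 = (l + 2)*(l^2 - 16) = (l - 4)*(l + 2)*(l + 4)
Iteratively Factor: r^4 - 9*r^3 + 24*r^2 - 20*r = (r)*(r^3 - 9*r^2 + 24*r - 20) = r*(r - 2)*(r^2 - 7*r + 10) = r*(r - 5)*(r - 2)*(r - 2)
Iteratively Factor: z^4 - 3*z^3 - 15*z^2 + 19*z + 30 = (z - 2)*(z^3 - z^2 - 17*z - 15) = (z - 2)*(z + 3)*(z^2 - 4*z - 5) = (z - 2)*(z + 1)*(z + 3)*(z - 5)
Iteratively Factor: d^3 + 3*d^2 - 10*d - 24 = (d + 4)*(d^2 - d - 6) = (d + 2)*(d + 4)*(d - 3)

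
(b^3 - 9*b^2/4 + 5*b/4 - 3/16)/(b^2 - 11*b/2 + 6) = (8*b^2 - 6*b + 1)/(8*(b - 4))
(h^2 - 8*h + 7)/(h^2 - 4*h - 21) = (h - 1)/(h + 3)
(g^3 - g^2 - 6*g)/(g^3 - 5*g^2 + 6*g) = (g + 2)/(g - 2)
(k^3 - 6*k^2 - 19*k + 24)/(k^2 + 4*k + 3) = (k^2 - 9*k + 8)/(k + 1)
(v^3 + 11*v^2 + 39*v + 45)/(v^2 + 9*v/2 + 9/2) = 2*(v^2 + 8*v + 15)/(2*v + 3)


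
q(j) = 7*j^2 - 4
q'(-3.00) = -42.00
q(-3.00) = 59.00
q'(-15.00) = -210.00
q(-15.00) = 1571.00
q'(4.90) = 68.60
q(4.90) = 164.07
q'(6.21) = 86.94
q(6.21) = 265.95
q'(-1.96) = -27.44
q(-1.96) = 22.89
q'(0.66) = 9.24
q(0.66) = -0.95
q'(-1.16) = -16.24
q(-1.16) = 5.42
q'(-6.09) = -85.26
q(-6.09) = 255.62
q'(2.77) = 38.78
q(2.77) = 49.71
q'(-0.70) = -9.80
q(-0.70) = -0.57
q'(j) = 14*j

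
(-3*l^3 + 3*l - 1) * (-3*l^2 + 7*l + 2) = 9*l^5 - 21*l^4 - 15*l^3 + 24*l^2 - l - 2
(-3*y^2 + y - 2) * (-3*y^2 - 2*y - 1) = 9*y^4 + 3*y^3 + 7*y^2 + 3*y + 2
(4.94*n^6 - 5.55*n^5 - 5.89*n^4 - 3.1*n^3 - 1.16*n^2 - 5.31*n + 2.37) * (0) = 0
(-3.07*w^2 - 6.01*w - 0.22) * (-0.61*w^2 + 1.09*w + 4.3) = 1.8727*w^4 + 0.319799999999999*w^3 - 19.6177*w^2 - 26.0828*w - 0.946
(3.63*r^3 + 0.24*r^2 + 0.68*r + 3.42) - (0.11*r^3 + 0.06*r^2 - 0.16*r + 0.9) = 3.52*r^3 + 0.18*r^2 + 0.84*r + 2.52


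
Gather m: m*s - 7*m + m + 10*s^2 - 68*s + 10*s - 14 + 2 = m*(s - 6) + 10*s^2 - 58*s - 12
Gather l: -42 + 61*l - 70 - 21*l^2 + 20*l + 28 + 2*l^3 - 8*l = 2*l^3 - 21*l^2 + 73*l - 84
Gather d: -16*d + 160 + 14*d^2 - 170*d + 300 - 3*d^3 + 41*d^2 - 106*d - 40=-3*d^3 + 55*d^2 - 292*d + 420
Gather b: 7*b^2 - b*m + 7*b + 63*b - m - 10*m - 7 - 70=7*b^2 + b*(70 - m) - 11*m - 77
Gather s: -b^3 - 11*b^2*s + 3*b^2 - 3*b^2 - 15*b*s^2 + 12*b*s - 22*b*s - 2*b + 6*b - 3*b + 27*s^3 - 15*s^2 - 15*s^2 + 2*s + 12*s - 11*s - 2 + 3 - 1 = -b^3 + b + 27*s^3 + s^2*(-15*b - 30) + s*(-11*b^2 - 10*b + 3)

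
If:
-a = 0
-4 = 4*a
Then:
No Solution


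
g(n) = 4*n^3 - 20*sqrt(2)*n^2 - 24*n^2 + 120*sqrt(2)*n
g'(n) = 12*n^2 - 40*sqrt(2)*n - 48*n + 120*sqrt(2)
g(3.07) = 143.96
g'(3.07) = -38.22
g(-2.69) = -912.70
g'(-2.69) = 537.83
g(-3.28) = -1260.28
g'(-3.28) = 641.79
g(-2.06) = -606.43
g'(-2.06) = 436.04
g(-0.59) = -119.15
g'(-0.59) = 235.58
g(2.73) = 155.01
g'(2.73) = -26.33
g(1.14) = 131.44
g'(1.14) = 66.09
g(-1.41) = -354.44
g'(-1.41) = 341.00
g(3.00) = 146.56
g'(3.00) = -36.00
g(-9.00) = -8678.38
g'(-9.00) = 2082.82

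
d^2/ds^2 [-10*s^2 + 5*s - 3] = -20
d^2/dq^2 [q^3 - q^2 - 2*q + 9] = 6*q - 2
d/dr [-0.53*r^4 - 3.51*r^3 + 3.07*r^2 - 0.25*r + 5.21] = -2.12*r^3 - 10.53*r^2 + 6.14*r - 0.25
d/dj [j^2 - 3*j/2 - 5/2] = 2*j - 3/2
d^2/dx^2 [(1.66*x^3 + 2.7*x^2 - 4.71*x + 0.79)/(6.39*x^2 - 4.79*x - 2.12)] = (-1.13686837721616e-13*x^5 + 5.6843418860808e-14*x^4 - 98.2048539999998*x^3 + 514.144122*x^2 - 483.150738*x + 177.583598)/(260.917119*x^6 - 586.757277*x^5 + 180.146241*x^4 + 279.432793*x^3 - 59.766828*x^2 - 64.584528*x - 9.528128)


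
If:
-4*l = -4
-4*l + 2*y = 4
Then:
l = 1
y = 4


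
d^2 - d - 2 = (d - 2)*(d + 1)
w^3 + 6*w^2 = w^2*(w + 6)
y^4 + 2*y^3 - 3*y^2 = y^2*(y - 1)*(y + 3)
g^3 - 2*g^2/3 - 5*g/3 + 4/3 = (g - 1)^2*(g + 4/3)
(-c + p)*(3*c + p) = -3*c^2 + 2*c*p + p^2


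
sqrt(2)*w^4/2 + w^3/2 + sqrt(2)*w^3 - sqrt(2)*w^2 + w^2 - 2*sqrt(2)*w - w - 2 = (w - sqrt(2))*(w + sqrt(2)/2)*(w + sqrt(2))*(sqrt(2)*w/2 + sqrt(2))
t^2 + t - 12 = (t - 3)*(t + 4)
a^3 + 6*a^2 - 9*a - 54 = (a - 3)*(a + 3)*(a + 6)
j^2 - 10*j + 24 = (j - 6)*(j - 4)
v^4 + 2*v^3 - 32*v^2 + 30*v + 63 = (v - 3)^2*(v + 1)*(v + 7)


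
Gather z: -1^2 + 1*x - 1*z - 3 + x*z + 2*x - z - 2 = 3*x + z*(x - 2) - 6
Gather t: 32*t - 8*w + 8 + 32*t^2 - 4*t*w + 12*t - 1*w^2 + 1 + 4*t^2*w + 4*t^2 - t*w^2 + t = t^2*(4*w + 36) + t*(-w^2 - 4*w + 45) - w^2 - 8*w + 9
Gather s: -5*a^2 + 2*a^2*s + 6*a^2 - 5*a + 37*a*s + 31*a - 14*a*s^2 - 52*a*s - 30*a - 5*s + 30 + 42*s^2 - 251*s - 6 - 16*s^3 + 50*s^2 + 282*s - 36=a^2 - 4*a - 16*s^3 + s^2*(92 - 14*a) + s*(2*a^2 - 15*a + 26) - 12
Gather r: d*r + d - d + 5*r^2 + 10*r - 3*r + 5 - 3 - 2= 5*r^2 + r*(d + 7)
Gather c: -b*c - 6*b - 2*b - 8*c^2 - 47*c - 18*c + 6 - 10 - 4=-8*b - 8*c^2 + c*(-b - 65) - 8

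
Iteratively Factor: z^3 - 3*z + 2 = (z - 1)*(z^2 + z - 2) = (z - 1)*(z + 2)*(z - 1)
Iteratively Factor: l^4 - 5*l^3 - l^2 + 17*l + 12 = (l + 1)*(l^3 - 6*l^2 + 5*l + 12) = (l - 4)*(l + 1)*(l^2 - 2*l - 3) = (l - 4)*(l + 1)^2*(l - 3)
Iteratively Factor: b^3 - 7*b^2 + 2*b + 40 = (b - 4)*(b^2 - 3*b - 10) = (b - 4)*(b + 2)*(b - 5)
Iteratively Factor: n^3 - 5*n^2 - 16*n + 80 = (n + 4)*(n^2 - 9*n + 20) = (n - 4)*(n + 4)*(n - 5)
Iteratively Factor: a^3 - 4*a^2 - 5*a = (a + 1)*(a^2 - 5*a) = (a - 5)*(a + 1)*(a)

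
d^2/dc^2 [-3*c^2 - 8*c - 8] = -6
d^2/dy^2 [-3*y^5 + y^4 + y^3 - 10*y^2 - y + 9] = -60*y^3 + 12*y^2 + 6*y - 20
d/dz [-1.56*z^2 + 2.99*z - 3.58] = 2.99 - 3.12*z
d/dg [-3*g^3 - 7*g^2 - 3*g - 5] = -9*g^2 - 14*g - 3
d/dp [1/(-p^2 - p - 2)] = (2*p + 1)/(p^2 + p + 2)^2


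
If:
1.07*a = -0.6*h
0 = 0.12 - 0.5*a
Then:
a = 0.24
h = -0.43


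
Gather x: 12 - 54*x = 12 - 54*x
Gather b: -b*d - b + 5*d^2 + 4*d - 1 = b*(-d - 1) + 5*d^2 + 4*d - 1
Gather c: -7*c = -7*c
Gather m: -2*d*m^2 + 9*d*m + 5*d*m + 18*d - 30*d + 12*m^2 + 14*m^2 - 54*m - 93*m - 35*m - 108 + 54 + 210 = -12*d + m^2*(26 - 2*d) + m*(14*d - 182) + 156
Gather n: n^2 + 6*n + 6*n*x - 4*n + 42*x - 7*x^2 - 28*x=n^2 + n*(6*x + 2) - 7*x^2 + 14*x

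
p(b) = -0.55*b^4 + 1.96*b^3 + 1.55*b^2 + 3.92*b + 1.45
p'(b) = -2.2*b^3 + 5.88*b^2 + 3.1*b + 3.92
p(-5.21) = -659.33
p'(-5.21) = 458.50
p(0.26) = 2.61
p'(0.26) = 5.08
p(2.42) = 28.93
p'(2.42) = 14.68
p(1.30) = 11.90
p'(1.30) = 13.05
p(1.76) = 18.56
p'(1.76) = 15.60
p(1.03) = 8.65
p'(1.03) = 10.95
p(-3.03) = -97.08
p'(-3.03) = 109.71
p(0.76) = 6.00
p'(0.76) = 8.71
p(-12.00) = -14614.07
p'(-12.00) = 4615.04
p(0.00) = 1.45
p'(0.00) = 3.92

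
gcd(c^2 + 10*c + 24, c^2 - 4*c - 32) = c + 4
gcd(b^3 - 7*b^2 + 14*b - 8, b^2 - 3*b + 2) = b^2 - 3*b + 2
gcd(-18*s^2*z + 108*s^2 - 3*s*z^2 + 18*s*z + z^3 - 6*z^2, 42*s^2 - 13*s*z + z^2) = -6*s + z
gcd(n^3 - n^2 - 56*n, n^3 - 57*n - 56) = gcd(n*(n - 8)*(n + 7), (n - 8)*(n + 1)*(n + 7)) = n^2 - n - 56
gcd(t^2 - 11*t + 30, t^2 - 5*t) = t - 5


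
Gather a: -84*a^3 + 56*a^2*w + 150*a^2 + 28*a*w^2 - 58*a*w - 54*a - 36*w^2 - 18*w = -84*a^3 + a^2*(56*w + 150) + a*(28*w^2 - 58*w - 54) - 36*w^2 - 18*w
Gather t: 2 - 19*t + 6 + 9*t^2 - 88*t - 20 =9*t^2 - 107*t - 12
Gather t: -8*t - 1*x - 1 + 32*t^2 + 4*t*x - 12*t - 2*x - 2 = 32*t^2 + t*(4*x - 20) - 3*x - 3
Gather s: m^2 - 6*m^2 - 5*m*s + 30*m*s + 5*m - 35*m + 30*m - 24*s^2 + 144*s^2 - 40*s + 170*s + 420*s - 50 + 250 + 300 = -5*m^2 + 120*s^2 + s*(25*m + 550) + 500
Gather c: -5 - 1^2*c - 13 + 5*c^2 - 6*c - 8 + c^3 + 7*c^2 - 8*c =c^3 + 12*c^2 - 15*c - 26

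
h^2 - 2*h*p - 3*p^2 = (h - 3*p)*(h + p)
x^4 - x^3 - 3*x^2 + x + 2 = (x - 2)*(x - 1)*(x + 1)^2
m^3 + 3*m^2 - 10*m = m*(m - 2)*(m + 5)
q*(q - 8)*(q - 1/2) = q^3 - 17*q^2/2 + 4*q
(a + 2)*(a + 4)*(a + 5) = a^3 + 11*a^2 + 38*a + 40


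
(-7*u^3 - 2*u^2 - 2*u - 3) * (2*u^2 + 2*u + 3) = -14*u^5 - 18*u^4 - 29*u^3 - 16*u^2 - 12*u - 9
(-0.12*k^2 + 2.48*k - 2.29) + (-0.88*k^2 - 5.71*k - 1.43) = -1.0*k^2 - 3.23*k - 3.72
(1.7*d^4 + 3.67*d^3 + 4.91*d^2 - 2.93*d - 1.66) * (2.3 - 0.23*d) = -0.391*d^5 + 3.0659*d^4 + 7.3117*d^3 + 11.9669*d^2 - 6.3572*d - 3.818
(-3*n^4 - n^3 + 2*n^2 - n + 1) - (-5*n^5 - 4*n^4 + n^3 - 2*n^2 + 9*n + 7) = 5*n^5 + n^4 - 2*n^3 + 4*n^2 - 10*n - 6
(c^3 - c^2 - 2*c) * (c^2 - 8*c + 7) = c^5 - 9*c^4 + 13*c^3 + 9*c^2 - 14*c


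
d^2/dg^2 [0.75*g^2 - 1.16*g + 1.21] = 1.50000000000000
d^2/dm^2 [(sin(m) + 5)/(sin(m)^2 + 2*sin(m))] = (-sin(m)^2 - 18*sin(m) - 28 + 10/sin(m) + 60/sin(m)^2 + 40/sin(m)^3)/(sin(m) + 2)^3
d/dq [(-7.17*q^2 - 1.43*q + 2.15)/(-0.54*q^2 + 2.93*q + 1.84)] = (-21.7803*q^2 - 24.0636*q - 8.9307)/(0.2916*q^4 - 3.1644*q^3 + 6.5977*q^2 + 10.7824*q + 3.3856)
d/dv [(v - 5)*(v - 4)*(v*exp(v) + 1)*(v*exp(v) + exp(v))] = (2*v^4*exp(v) - 12*v^3*exp(v) + v^3 - 2*v^2*exp(v) - 5*v^2 + 62*v*exp(v) - 5*v + 20*exp(v) + 31)*exp(v)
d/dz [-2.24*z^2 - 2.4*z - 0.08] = -4.48*z - 2.4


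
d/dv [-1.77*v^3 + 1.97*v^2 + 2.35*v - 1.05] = -5.31*v^2 + 3.94*v + 2.35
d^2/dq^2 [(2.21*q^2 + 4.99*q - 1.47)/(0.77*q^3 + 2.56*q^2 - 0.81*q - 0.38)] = (2.620618*q^6 + 17.751426*q^5 + 56.829234*q^4 + 43.485186*q^3 - 21.881502*q^2 + 44.834052*q - 7.222562)/(0.456533*q^9 + 4.553472*q^8 + 13.698069*q^7 + 6.521278*q^6 - 18.903993*q^5 - 1.01022*q^4 + 4.529931*q^3 + 0.361038*q^2 - 0.350892*q - 0.054872)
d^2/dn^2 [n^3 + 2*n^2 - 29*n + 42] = 6*n + 4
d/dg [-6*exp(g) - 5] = -6*exp(g)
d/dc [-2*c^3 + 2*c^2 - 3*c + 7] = -6*c^2 + 4*c - 3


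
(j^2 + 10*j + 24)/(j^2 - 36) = (j + 4)/(j - 6)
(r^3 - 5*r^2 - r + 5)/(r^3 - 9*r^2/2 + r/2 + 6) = 2*(r^2 - 6*r + 5)/(2*r^2 - 11*r + 12)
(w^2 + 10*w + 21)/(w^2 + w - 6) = (w + 7)/(w - 2)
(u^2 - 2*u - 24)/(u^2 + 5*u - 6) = (u^2 - 2*u - 24)/(u^2 + 5*u - 6)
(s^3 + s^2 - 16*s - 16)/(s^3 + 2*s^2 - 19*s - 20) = (s + 4)/(s + 5)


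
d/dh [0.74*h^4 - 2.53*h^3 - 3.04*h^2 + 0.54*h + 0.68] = 2.96*h^3 - 7.59*h^2 - 6.08*h + 0.54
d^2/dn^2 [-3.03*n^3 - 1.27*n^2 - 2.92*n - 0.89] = -18.18*n - 2.54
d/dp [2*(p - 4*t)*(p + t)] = 4*p - 6*t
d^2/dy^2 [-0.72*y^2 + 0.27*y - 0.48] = -1.44000000000000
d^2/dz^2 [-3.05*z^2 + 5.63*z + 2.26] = -6.10000000000000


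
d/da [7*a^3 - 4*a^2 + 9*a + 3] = 21*a^2 - 8*a + 9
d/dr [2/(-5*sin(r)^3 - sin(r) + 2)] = 2*(15*sin(r)^2 + 1)*cos(r)/(5*sin(r)^3 + sin(r) - 2)^2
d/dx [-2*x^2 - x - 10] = -4*x - 1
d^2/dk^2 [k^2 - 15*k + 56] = 2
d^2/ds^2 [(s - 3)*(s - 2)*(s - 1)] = 6*s - 12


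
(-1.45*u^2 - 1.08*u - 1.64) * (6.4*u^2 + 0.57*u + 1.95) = -9.28*u^4 - 7.7385*u^3 - 13.9391*u^2 - 3.0408*u - 3.198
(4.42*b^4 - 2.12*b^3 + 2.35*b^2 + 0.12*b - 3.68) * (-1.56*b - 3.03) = -6.8952*b^5 - 10.0854*b^4 + 2.7576*b^3 - 7.3077*b^2 + 5.3772*b + 11.1504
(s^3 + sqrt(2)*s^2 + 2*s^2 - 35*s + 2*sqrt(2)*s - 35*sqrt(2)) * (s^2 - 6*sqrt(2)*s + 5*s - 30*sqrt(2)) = s^5 - 5*sqrt(2)*s^4 + 7*s^4 - 35*sqrt(2)*s^3 - 37*s^3 - 259*s^2 + 125*sqrt(2)*s^2 + 300*s + 875*sqrt(2)*s + 2100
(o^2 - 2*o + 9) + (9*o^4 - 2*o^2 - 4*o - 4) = 9*o^4 - o^2 - 6*o + 5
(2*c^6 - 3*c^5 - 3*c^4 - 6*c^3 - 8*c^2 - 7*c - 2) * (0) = 0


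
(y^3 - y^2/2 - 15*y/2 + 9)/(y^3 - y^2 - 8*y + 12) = (y - 3/2)/(y - 2)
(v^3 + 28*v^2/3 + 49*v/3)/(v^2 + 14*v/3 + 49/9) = 3*v*(v + 7)/(3*v + 7)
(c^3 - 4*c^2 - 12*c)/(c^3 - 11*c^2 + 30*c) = (c + 2)/(c - 5)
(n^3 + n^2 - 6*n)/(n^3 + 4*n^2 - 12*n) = (n + 3)/(n + 6)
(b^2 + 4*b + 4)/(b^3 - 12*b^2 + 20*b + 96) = (b + 2)/(b^2 - 14*b + 48)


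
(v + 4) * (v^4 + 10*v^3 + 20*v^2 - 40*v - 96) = v^5 + 14*v^4 + 60*v^3 + 40*v^2 - 256*v - 384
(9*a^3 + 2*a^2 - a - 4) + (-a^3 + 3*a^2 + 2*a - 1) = 8*a^3 + 5*a^2 + a - 5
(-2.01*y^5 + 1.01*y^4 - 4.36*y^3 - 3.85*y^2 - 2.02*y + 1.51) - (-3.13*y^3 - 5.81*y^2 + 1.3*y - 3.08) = -2.01*y^5 + 1.01*y^4 - 1.23*y^3 + 1.96*y^2 - 3.32*y + 4.59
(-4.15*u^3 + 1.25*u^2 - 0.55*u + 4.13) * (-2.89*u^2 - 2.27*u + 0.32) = 11.9935*u^5 + 5.808*u^4 - 2.576*u^3 - 10.2872*u^2 - 9.5511*u + 1.3216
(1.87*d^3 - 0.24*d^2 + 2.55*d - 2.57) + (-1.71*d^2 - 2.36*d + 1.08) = 1.87*d^3 - 1.95*d^2 + 0.19*d - 1.49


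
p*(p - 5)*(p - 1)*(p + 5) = p^4 - p^3 - 25*p^2 + 25*p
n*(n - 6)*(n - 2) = n^3 - 8*n^2 + 12*n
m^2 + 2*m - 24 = (m - 4)*(m + 6)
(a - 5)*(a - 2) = a^2 - 7*a + 10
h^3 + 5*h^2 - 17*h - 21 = (h - 3)*(h + 1)*(h + 7)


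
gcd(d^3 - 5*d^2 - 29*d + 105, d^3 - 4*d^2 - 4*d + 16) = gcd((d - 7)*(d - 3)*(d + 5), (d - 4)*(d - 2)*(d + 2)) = 1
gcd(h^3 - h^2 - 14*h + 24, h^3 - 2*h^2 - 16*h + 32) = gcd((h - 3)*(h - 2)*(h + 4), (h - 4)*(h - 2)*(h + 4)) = h^2 + 2*h - 8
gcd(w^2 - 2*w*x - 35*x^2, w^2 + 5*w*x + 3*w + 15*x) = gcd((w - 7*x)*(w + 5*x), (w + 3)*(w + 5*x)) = w + 5*x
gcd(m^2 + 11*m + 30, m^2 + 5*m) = m + 5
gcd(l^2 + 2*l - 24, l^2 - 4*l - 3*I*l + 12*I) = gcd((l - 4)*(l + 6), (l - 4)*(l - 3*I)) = l - 4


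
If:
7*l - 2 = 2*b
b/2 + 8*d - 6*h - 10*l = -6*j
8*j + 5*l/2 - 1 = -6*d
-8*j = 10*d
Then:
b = 7*l/2 - 1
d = 5*l/8 - 1/4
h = -127*l/96 - 5/48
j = 5/16 - 25*l/32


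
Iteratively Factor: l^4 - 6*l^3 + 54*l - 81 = (l - 3)*(l^3 - 3*l^2 - 9*l + 27) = (l - 3)^2*(l^2 - 9) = (l - 3)^3*(l + 3)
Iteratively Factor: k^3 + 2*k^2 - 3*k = (k + 3)*(k^2 - k) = k*(k + 3)*(k - 1)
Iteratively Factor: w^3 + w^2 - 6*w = (w - 2)*(w^2 + 3*w) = w*(w - 2)*(w + 3)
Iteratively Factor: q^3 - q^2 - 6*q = (q)*(q^2 - q - 6) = q*(q - 3)*(q + 2)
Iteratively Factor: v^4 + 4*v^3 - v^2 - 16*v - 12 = (v + 1)*(v^3 + 3*v^2 - 4*v - 12) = (v - 2)*(v + 1)*(v^2 + 5*v + 6) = (v - 2)*(v + 1)*(v + 3)*(v + 2)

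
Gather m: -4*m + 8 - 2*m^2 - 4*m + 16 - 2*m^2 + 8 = -4*m^2 - 8*m + 32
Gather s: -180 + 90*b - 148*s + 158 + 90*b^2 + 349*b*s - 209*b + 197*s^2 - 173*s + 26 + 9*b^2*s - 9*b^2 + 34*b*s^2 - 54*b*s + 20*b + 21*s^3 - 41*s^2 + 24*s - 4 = 81*b^2 - 99*b + 21*s^3 + s^2*(34*b + 156) + s*(9*b^2 + 295*b - 297)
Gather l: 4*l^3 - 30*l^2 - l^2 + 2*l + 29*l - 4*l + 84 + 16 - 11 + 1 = 4*l^3 - 31*l^2 + 27*l + 90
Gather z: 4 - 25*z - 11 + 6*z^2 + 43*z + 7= 6*z^2 + 18*z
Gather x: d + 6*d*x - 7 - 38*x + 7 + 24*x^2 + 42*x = d + 24*x^2 + x*(6*d + 4)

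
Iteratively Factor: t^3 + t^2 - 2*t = (t + 2)*(t^2 - t) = (t - 1)*(t + 2)*(t)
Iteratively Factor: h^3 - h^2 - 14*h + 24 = (h - 2)*(h^2 + h - 12) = (h - 3)*(h - 2)*(h + 4)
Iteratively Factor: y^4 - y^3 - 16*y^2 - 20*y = (y + 2)*(y^3 - 3*y^2 - 10*y) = (y - 5)*(y + 2)*(y^2 + 2*y) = (y - 5)*(y + 2)^2*(y)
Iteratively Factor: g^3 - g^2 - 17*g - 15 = (g - 5)*(g^2 + 4*g + 3) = (g - 5)*(g + 3)*(g + 1)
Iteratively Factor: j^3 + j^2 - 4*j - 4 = (j + 1)*(j^2 - 4) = (j - 2)*(j + 1)*(j + 2)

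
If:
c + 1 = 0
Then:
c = -1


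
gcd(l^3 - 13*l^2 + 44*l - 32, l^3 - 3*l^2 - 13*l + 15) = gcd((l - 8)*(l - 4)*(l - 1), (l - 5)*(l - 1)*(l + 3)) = l - 1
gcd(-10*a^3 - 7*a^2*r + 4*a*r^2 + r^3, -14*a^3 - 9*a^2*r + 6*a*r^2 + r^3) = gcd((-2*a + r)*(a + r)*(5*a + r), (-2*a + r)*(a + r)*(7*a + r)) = -2*a^2 - a*r + r^2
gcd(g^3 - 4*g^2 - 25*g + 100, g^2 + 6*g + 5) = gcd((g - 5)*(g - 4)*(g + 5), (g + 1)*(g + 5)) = g + 5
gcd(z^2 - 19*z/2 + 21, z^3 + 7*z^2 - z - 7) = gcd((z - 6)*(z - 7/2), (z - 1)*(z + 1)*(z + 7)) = 1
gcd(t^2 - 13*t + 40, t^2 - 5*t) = t - 5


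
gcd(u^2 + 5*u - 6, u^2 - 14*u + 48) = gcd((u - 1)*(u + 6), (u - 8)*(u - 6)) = 1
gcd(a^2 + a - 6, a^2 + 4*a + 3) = a + 3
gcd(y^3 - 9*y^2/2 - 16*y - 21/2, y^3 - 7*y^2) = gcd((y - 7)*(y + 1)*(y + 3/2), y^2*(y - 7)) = y - 7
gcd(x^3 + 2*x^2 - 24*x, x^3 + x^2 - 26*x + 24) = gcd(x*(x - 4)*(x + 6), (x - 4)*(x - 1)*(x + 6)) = x^2 + 2*x - 24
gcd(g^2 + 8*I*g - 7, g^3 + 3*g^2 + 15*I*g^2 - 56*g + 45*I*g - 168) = g + 7*I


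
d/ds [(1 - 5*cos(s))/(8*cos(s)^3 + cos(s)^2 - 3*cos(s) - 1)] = (-13*sin(s) - 76*sin(2*s) + 19*sin(3*s) - 40*sin(4*s))/(-6*cos(s) - cos(2*s) - 4*cos(3*s) + 1)^2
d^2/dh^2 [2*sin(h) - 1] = -2*sin(h)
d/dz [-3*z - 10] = -3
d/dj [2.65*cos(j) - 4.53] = -2.65*sin(j)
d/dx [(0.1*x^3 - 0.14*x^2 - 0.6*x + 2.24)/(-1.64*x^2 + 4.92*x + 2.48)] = (-0.164*x^4 + 0.984*x^3 - 0.9288*x^2 + 6.6528*x - 12.5088)/(2.6896*x^4 - 16.1376*x^3 + 16.072*x^2 + 24.4032*x + 6.1504)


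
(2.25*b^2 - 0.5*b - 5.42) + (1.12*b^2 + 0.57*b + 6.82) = 3.37*b^2 + 0.07*b + 1.4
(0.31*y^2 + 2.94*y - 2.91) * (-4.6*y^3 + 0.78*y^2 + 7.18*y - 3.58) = -1.426*y^5 - 13.2822*y^4 + 17.905*y^3 + 17.7296*y^2 - 31.419*y + 10.4178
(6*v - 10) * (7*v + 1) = 42*v^2 - 64*v - 10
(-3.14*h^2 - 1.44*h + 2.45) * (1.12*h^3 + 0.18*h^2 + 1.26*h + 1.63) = -3.5168*h^5 - 2.178*h^4 - 1.4716*h^3 - 6.4916*h^2 + 0.7398*h + 3.9935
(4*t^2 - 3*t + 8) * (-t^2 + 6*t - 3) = -4*t^4 + 27*t^3 - 38*t^2 + 57*t - 24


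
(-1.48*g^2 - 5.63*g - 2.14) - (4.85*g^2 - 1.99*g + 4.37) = -6.33*g^2 - 3.64*g - 6.51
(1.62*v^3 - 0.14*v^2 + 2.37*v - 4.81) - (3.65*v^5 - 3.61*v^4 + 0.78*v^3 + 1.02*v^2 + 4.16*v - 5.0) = -3.65*v^5 + 3.61*v^4 + 0.84*v^3 - 1.16*v^2 - 1.79*v + 0.19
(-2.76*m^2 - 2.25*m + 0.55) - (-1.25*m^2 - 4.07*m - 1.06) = -1.51*m^2 + 1.82*m + 1.61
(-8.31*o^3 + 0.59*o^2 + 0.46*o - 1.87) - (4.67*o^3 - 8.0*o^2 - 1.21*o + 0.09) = -12.98*o^3 + 8.59*o^2 + 1.67*o - 1.96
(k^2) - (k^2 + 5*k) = -5*k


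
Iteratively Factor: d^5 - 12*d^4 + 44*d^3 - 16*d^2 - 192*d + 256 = (d - 4)*(d^4 - 8*d^3 + 12*d^2 + 32*d - 64) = (d - 4)^2*(d^3 - 4*d^2 - 4*d + 16) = (d - 4)^3*(d^2 - 4) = (d - 4)^3*(d - 2)*(d + 2)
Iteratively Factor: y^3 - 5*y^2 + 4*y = (y)*(y^2 - 5*y + 4) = y*(y - 1)*(y - 4)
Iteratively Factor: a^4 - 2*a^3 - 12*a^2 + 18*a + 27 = (a - 3)*(a^3 + a^2 - 9*a - 9) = (a - 3)*(a + 1)*(a^2 - 9) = (a - 3)^2*(a + 1)*(a + 3)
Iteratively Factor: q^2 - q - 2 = (q + 1)*(q - 2)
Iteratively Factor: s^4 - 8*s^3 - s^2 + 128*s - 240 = (s + 4)*(s^3 - 12*s^2 + 47*s - 60) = (s - 5)*(s + 4)*(s^2 - 7*s + 12) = (s - 5)*(s - 3)*(s + 4)*(s - 4)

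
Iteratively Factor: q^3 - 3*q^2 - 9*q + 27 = (q + 3)*(q^2 - 6*q + 9) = (q - 3)*(q + 3)*(q - 3)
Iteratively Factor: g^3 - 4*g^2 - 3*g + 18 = (g + 2)*(g^2 - 6*g + 9) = (g - 3)*(g + 2)*(g - 3)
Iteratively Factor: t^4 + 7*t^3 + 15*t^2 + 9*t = (t)*(t^3 + 7*t^2 + 15*t + 9) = t*(t + 3)*(t^2 + 4*t + 3) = t*(t + 3)^2*(t + 1)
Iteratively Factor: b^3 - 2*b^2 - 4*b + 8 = (b - 2)*(b^2 - 4) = (b - 2)^2*(b + 2)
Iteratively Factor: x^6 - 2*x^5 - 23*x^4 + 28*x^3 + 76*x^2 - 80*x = (x + 4)*(x^5 - 6*x^4 + x^3 + 24*x^2 - 20*x) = x*(x + 4)*(x^4 - 6*x^3 + x^2 + 24*x - 20) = x*(x - 2)*(x + 4)*(x^3 - 4*x^2 - 7*x + 10) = x*(x - 5)*(x - 2)*(x + 4)*(x^2 + x - 2) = x*(x - 5)*(x - 2)*(x - 1)*(x + 4)*(x + 2)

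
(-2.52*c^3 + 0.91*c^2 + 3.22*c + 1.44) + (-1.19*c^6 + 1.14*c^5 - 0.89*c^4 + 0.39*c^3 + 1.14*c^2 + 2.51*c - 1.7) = -1.19*c^6 + 1.14*c^5 - 0.89*c^4 - 2.13*c^3 + 2.05*c^2 + 5.73*c - 0.26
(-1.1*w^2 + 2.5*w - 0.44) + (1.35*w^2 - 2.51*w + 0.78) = 0.25*w^2 - 0.00999999999999979*w + 0.34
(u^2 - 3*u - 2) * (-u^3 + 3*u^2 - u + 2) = -u^5 + 6*u^4 - 8*u^3 - u^2 - 4*u - 4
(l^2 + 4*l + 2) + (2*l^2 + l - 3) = 3*l^2 + 5*l - 1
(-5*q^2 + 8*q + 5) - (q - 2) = -5*q^2 + 7*q + 7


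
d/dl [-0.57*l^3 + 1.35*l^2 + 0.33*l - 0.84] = -1.71*l^2 + 2.7*l + 0.33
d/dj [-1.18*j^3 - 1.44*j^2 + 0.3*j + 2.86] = -3.54*j^2 - 2.88*j + 0.3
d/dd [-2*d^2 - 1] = -4*d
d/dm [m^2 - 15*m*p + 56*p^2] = 2*m - 15*p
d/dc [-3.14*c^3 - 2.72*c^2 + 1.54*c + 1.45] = -9.42*c^2 - 5.44*c + 1.54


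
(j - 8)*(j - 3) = j^2 - 11*j + 24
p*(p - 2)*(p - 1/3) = p^3 - 7*p^2/3 + 2*p/3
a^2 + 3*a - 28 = (a - 4)*(a + 7)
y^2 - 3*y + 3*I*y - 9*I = (y - 3)*(y + 3*I)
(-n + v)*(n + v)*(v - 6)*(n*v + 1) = -n^3*v^2 + 6*n^3*v - n^2*v + 6*n^2 + n*v^4 - 6*n*v^3 + v^3 - 6*v^2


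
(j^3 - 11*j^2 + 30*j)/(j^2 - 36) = j*(j - 5)/(j + 6)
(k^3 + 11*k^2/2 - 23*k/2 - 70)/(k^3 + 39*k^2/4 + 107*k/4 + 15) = 2*(2*k - 7)/(4*k + 3)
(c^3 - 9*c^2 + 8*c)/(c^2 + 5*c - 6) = c*(c - 8)/(c + 6)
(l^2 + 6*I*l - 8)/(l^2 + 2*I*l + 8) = (l + 2*I)/(l - 2*I)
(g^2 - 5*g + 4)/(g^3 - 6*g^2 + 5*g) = (g - 4)/(g*(g - 5))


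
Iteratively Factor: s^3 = (s)*(s^2) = s^2*(s)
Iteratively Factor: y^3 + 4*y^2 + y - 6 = (y - 1)*(y^2 + 5*y + 6) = (y - 1)*(y + 3)*(y + 2)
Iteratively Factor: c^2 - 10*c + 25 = (c - 5)*(c - 5)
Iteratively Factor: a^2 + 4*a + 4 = (a + 2)*(a + 2)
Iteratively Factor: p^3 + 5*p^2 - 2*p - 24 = (p - 2)*(p^2 + 7*p + 12) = (p - 2)*(p + 4)*(p + 3)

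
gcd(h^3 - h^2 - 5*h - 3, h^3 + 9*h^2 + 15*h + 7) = h^2 + 2*h + 1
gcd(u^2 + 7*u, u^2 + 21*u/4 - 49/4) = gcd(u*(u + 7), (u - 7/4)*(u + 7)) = u + 7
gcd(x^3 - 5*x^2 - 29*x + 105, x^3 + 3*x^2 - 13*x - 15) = x^2 + 2*x - 15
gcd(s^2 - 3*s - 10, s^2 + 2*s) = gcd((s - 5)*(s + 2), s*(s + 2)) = s + 2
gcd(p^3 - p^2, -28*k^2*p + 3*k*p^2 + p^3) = p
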